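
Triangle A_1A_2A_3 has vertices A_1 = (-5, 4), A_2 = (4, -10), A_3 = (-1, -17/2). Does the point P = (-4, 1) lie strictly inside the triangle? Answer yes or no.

Barycentric coordinates of P: (86/113, 1/113, 26/113).
The three coordinates are positive, positive, positive; a point is interior exactly when all three are positive.

yes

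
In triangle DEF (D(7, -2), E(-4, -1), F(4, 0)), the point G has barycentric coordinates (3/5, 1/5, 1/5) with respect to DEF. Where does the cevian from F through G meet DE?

Line FG meets DE where the F-coordinate vanishes; zeroing G's F-weight and renormalizing leaves D, E-weights 3/5 : 1/5 → (3/4, 1/4).
So H = (3/4)·D + (1/4)·E = (17/4, -7/4).

(17/4, -7/4)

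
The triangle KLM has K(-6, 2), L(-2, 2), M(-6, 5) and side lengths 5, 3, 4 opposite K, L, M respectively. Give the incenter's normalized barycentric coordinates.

(5/12, 1/4, 1/3)

The incenter has barycentric coordinates proportional to the opposite side lengths: (5 : 3 : 4).
Normalizing by 5+3+4 = 12 gives (5/12, 1/4, 1/3).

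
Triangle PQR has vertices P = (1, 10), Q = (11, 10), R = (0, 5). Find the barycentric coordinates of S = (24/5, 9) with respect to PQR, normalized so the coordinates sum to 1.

Signed area of the reference triangle: [PQR] = ½·(1·(10−5) + 11·(5−10) + 0·(10−10)) = ½·(5 − 55 + 0) = -25.
[SQR] = ½·((24/5)·(10−5) + 11·(5−9) + 0·(9−10)) = ½·(24 − 44 + 0) = -10, so the P-coordinate is (-10)/(-25) = 2/5.
[PSR] = ½·(1·(9−5) + (24/5)·(5−10) + 0·(10−9)) = ½·(4 − 24 + 0) = -10, so the Q-coordinate is 2/5.
[PQS] = ½·(1·(10−9) + 11·(9−10) + (24/5)·(10−10)) = ½·(1 − 11 + 0) = -5, so the R-coordinate is 1/5.
Check: 2/5 + 2/5 + 1/5 = 1.

(2/5, 2/5, 1/5)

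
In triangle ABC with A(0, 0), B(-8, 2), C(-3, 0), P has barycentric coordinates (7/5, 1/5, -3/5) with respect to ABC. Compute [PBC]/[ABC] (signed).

The signed ratio [PBC]/[ABC] equals the barycentric coordinate of P at vertex A, which is 7/5.

7/5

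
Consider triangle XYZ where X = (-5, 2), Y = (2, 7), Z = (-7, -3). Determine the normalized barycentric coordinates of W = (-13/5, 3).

Signed area of the reference triangle: [XYZ] = ½·((-5)·(7−(-3)) + 2·(-3−2) + (-7)·(2−7)) = ½·(-50 − 10 + 35) = -25/2.
[WYZ] = ½·((-13/5)·(7−(-3)) + 2·(-3−3) + (-7)·(3−7)) = ½·(-26 − 12 + 28) = -5, so the X-coordinate is (-5)/(-25/2) = 2/5.
[XWZ] = ½·((-5)·(3−(-3)) + (-13/5)·(-3−2) + (-7)·(2−3)) = ½·(-30 + 13 + 7) = -5, so the Y-coordinate is 2/5.
[XYW] = ½·((-5)·(7−3) + 2·(3−2) + (-13/5)·(2−7)) = ½·(-20 + 2 + 13) = -5/2, so the Z-coordinate is 1/5.

(2/5, 2/5, 1/5)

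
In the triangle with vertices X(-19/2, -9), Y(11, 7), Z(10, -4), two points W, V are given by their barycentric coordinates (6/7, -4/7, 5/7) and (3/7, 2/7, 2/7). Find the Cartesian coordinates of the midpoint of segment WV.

Barycentric coordinates of the midpoint are the average: (9/14, -1/7, 1/2).
Converting: (9/14)·X + (-1/7)·Y + (1/2)·Z = (-75/28, -123/14).

(-75/28, -123/14)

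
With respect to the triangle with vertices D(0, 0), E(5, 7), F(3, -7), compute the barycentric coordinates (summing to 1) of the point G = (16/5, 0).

(1/5, 2/5, 2/5)

Signed area of the reference triangle: [DEF] = ½·(0·(7−(-7)) + 5·(-7−0) + 3·(0−7)) = ½·(0 − 35 − 21) = -28.
[GEF] = ½·((16/5)·(7−(-7)) + 5·(-7−0) + 3·(0−7)) = ½·(224/5 − 35 − 21) = -28/5, so the D-coordinate is (-28/5)/(-28) = 1/5.
[DGF] = ½·(0·(0−(-7)) + (16/5)·(-7−0) + 3·(0−0)) = ½·(0 − 112/5 + 0) = -56/5, so the E-coordinate is 2/5.
[DEG] = ½·(0·(7−0) + 5·(0−0) + (16/5)·(0−7)) = ½·(0 + 0 − 112/5) = -56/5, so the F-coordinate is 2/5.
Check: 1/5 + 2/5 + 2/5 = 1.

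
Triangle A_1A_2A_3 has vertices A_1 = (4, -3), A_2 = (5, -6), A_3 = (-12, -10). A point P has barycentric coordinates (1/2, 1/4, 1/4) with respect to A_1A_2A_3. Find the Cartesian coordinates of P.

(1/4, -11/2)

P = (1/2)·A_1 + (1/4)·A_2 + (1/4)·A_3.
x-coordinate: (1/2)·4 + (1/4)·5 + (1/4)·(-12) = 1/4.
y-coordinate: (1/2)·(-3) + (1/4)·(-6) + (1/4)·(-10) = -11/2.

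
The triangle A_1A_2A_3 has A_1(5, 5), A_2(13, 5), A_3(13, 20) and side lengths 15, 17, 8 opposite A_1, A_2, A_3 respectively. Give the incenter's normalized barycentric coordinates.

The incenter has barycentric coordinates proportional to the opposite side lengths: (15 : 17 : 8).
Normalizing by 15+17+8 = 40 gives (3/8, 17/40, 1/5).

(3/8, 17/40, 1/5)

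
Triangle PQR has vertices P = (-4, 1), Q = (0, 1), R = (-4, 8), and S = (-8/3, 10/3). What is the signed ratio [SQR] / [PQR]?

1/3

[PQR] = ½·((-4)·(1−8) + 0·(8−1) + (-4)·(1−1)) = ½·(28 + 0 + 0) = 14.
[SQR] = ½·((-8/3)·(1−8) + 0·(8−(10/3)) + (-4)·(10/3−1)) = ½·(56/3 + 0 − 28/3) = 14/3, so the ratio is (14/3)/14 = 1/3.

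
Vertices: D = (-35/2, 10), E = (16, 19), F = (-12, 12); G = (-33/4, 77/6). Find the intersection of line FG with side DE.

(-3/4, 29/2)

Barycentric coordinates of G with respect to DEF: (1/6, 1/6, 2/3).
On side DE the F-coordinate is zero; dropping G's F-weight 2/3 and renormalizing the remaining 1/6 : 1/6 gives weights 1/2, 1/2 on D, E.
H = (1/2)·(-35/2, 10) + (1/2)·(16, 19) = (-3/4, 29/2).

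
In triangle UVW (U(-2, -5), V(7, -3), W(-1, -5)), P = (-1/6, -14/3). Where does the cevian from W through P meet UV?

(1/4, -9/2)

Barycentric coordinates of P with respect to UVW: (1/2, 1/6, 1/3).
On side UV the W-coordinate is zero; dropping P's W-weight 1/3 and renormalizing the remaining 1/2 : 1/6 gives weights 3/4, 1/4 on U, V.
Q = (3/4)·(-2, -5) + (1/4)·(7, -3) = (1/4, -9/2).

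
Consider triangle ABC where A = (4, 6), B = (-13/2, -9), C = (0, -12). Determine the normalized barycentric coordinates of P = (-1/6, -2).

Signed area of the reference triangle: [ABC] = ½·(4·(-9−(-12)) + (-13/2)·(-12−6) + 0·(6−(-9))) = ½·(12 + 117 + 0) = 129/2.
[PBC] = ½·((-1/6)·(-9−(-12)) + (-13/2)·(-12−(-2)) + 0·(-2−(-9))) = ½·(-1/2 + 65 + 0) = 129/4, so the A-coordinate is (129/4)/(129/2) = 1/2.
[APC] = ½·(4·(-2−(-12)) + (-1/6)·(-12−6) + 0·(6−(-2))) = ½·(40 + 3 + 0) = 43/2, so the B-coordinate is 1/3.
[ABP] = ½·(4·(-9−(-2)) + (-13/2)·(-2−6) + (-1/6)·(6−(-9))) = ½·(-28 + 52 − 5/2) = 43/4, so the C-coordinate is 1/6.

(1/2, 1/3, 1/6)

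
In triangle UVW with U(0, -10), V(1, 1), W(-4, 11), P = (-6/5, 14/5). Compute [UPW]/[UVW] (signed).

[UVW] = ½·(0·(1−11) + 1·(11−(-10)) + (-4)·(-10−1)) = ½·(0 + 21 + 44) = 65/2.
[UPW] = ½·(0·(14/5−11) + (-6/5)·(11−(-10)) + (-4)·(-10−(14/5))) = ½·(0 − 126/5 + 256/5) = 13, so the ratio is 13/(65/2) = 2/5.

2/5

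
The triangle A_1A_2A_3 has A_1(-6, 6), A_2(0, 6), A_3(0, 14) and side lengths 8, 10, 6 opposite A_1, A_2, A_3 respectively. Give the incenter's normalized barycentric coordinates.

(1/3, 5/12, 1/4)

The incenter has barycentric coordinates proportional to the opposite side lengths: (8 : 10 : 6).
Normalizing by 8+10+6 = 24 gives (1/3, 5/12, 1/4).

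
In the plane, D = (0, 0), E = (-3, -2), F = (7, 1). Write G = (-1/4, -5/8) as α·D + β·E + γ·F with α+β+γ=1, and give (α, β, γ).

Signed area of the reference triangle: [DEF] = ½·(0·(-2−1) + (-3)·(1−0) + 7·(0−(-2))) = ½·(0 − 3 + 14) = 11/2.
[GEF] = ½·((-1/4)·(-2−1) + (-3)·(1−(-5/8)) + 7·(-5/8−(-2))) = ½·(3/4 − 39/8 + 77/8) = 11/4, so the D-coordinate is (11/4)/(11/2) = 1/2.
[DGF] = ½·(0·(-5/8−1) + (-1/4)·(1−0) + 7·(0−(-5/8))) = ½·(0 − 1/4 + 35/8) = 33/16, so the E-coordinate is 3/8.
[DEG] = ½·(0·(-2−(-5/8)) + (-3)·(-5/8−0) + (-1/4)·(0−(-2))) = ½·(0 + 15/8 − 1/2) = 11/16, so the F-coordinate is 1/8.
Check: 1/2 + 3/8 + 1/8 = 1.

(1/2, 3/8, 1/8)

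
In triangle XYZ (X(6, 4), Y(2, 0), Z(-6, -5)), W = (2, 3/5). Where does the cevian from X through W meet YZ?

(-2/3, -5/3)

Barycentric coordinates of W with respect to XYZ: (2/5, 2/5, 1/5).
On side YZ the X-coordinate is zero; dropping W's X-weight 2/5 and renormalizing the remaining 2/5 : 1/5 gives weights 2/3, 1/3 on Y, Z.
V = (2/3)·(2, 0) + (1/3)·(-6, -5) = (-2/3, -5/3).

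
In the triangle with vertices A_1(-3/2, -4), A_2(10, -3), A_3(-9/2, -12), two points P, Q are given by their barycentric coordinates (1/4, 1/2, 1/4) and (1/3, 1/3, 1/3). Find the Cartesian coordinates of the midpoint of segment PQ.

Barycentric coordinates of the midpoint are the average: (7/24, 5/12, 7/24).
Converting: (7/24)·A_1 + (5/12)·A_2 + (7/24)·A_3 = (29/12, -71/12).

(29/12, -71/12)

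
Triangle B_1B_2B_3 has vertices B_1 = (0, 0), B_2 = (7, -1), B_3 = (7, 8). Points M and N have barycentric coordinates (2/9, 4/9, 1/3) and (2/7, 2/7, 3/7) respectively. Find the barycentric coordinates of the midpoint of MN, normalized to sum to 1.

Since both coordinate triples sum to 1, the midpoint's barycentrics are the componentwise average.
(2/9+2/7)/2 = 16/63; similarly 23/63 and 8/21.

(16/63, 23/63, 8/21)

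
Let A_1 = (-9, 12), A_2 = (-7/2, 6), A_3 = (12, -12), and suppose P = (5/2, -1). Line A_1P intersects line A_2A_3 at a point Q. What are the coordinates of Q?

(39/11, -24/11)

Barycentric coordinates of P with respect to A_1A_2A_3: (1/12, 1/2, 5/12).
On side A_2A_3 the A_1-coordinate is zero; dropping P's A_1-weight 1/12 and renormalizing the remaining 1/2 : 5/12 gives weights 6/11, 5/11 on A_2, A_3.
Q = (6/11)·(-7/2, 6) + (5/11)·(12, -12) = (39/11, -24/11).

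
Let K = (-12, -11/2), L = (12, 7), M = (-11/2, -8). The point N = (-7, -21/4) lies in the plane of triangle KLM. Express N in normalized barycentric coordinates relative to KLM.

(1/2, 1/10, 2/5)

Signed area of the reference triangle: [KLM] = ½·((-12)·(7−(-8)) + 12·(-8−(-11/2)) + (-11/2)·(-11/2−7)) = ½·(-180 − 30 + 275/4) = -565/8.
[NLM] = ½·((-7)·(7−(-8)) + 12·(-8−(-21/4)) + (-11/2)·(-21/4−7)) = ½·(-105 − 33 + 539/8) = -565/16, so the K-coordinate is (-565/16)/(-565/8) = 1/2.
[KNM] = ½·((-12)·(-21/4−(-8)) + (-7)·(-8−(-11/2)) + (-11/2)·(-11/2−(-21/4))) = ½·(-33 + 35/2 + 11/8) = -113/16, so the L-coordinate is 1/10.
[KLN] = ½·((-12)·(7−(-21/4)) + 12·(-21/4−(-11/2)) + (-7)·(-11/2−7)) = ½·(-147 + 3 + 175/2) = -113/4, so the M-coordinate is 2/5.
Check: 1/2 + 1/10 + 2/5 = 1.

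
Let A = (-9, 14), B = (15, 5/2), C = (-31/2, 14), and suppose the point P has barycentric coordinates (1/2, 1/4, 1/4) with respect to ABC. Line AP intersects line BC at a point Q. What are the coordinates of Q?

Line AP meets BC where the A-coordinate vanishes; zeroing P's A-weight and renormalizing leaves B, C-weights 1/4 : 1/4 → (1/2, 1/2).
So Q = (1/2)·B + (1/2)·C = (-1/4, 33/4).

(-1/4, 33/4)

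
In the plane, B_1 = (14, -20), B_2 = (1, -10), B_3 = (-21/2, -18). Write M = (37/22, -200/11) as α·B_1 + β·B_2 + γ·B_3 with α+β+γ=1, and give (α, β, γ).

(5/11, 1/11, 5/11)

Signed area of the reference triangle: [B_1B_2B_3] = ½·(14·(-10−(-18)) + 1·(-18−(-20)) + (-21/2)·(-20−(-10))) = ½·(112 + 2 + 105) = 219/2.
[MB_2B_3] = ½·((37/22)·(-10−(-18)) + 1·(-18−(-200/11)) + (-21/2)·(-200/11−(-10))) = ½·(148/11 + 2/11 + 945/11) = 1095/22, so the B_1-coordinate is (1095/22)/(219/2) = 5/11.
[B_1MB_3] = ½·(14·(-200/11−(-18)) + (37/22)·(-18−(-20)) + (-21/2)·(-20−(-200/11))) = ½·(-28/11 + 37/11 + 210/11) = 219/22, so the B_2-coordinate is 1/11.
[B_1B_2M] = ½·(14·(-10−(-200/11)) + 1·(-200/11−(-20)) + (37/22)·(-20−(-10))) = ½·(1260/11 + 20/11 − 185/11) = 1095/22, so the B_3-coordinate is 5/11.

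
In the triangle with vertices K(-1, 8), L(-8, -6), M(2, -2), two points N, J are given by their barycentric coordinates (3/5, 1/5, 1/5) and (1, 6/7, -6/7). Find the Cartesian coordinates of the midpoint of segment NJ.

(-199/35, 136/35)

Barycentric coordinates of the midpoint are the average: (4/5, 37/70, -23/70).
Converting: (4/5)·K + (37/70)·L + (-23/70)·M = (-199/35, 136/35).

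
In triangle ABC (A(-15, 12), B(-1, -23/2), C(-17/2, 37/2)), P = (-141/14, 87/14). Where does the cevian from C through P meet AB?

Barycentric coordinates of P with respect to ABC: (4/7, 2/7, 1/7).
On side AB the C-coordinate is zero; dropping P's C-weight 1/7 and renormalizing the remaining 4/7 : 2/7 gives weights 2/3, 1/3 on A, B.
Q = (2/3)·(-15, 12) + (1/3)·(-1, -23/2) = (-31/3, 25/6).

(-31/3, 25/6)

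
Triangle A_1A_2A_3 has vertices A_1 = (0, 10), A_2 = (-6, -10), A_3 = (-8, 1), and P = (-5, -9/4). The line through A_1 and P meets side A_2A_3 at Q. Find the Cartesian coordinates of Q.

(-20/3, -19/3)

Barycentric coordinates of P with respect to A_1A_2A_3: (1/4, 1/2, 1/4).
On side A_2A_3 the A_1-coordinate is zero; dropping P's A_1-weight 1/4 and renormalizing the remaining 1/2 : 1/4 gives weights 2/3, 1/3 on A_2, A_3.
Q = (2/3)·(-6, -10) + (1/3)·(-8, 1) = (-20/3, -19/3).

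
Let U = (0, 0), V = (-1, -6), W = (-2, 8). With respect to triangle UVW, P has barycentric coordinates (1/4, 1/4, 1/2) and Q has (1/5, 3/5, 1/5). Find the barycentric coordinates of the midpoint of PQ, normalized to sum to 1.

(9/40, 17/40, 7/20)

Since both coordinate triples sum to 1, the midpoint's barycentrics are the componentwise average.
(1/4+1/5)/2 = 9/40; similarly 17/40 and 7/20.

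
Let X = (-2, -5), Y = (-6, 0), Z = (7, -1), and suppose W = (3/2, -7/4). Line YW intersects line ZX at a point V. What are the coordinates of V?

(4, -7/3)

Barycentric coordinates of W with respect to XYZ: (1/4, 1/4, 1/2).
On side ZX the Y-coordinate is zero; dropping W's Y-weight 1/4 and renormalizing the remaining 1/2 : 1/4 gives weights 2/3, 1/3 on Z, X.
V = (2/3)·(7, -1) + (1/3)·(-2, -5) = (4, -7/3).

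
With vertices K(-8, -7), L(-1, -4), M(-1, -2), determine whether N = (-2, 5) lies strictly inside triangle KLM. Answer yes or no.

Barycentric coordinates of N: (1/7, -27/7, 33/7).
The three coordinates are positive, negative, positive; a point is interior exactly when all three are positive.

no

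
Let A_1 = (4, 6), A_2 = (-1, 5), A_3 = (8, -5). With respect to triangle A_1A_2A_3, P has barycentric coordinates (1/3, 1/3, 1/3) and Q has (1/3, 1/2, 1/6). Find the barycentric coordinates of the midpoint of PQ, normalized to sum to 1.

(1/3, 5/12, 1/4)

Since both coordinate triples sum to 1, the midpoint's barycentrics are the componentwise average.
(1/3+1/3)/2 = 1/3; similarly 5/12 and 1/4.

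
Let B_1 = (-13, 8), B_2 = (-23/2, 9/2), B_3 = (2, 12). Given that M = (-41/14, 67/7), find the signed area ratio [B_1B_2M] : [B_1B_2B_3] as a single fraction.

9/14

[B_1B_2B_3] = ½·((-13)·(9/2−12) + (-23/2)·(12−8) + 2·(8−(9/2))) = ½·(195/2 − 46 + 7) = 117/4.
[B_1B_2M] = ½·((-13)·(9/2−(67/7)) + (-23/2)·(67/7−8) + (-41/14)·(8−(9/2))) = ½·(923/14 − 253/14 − 41/4) = 1053/56, so the ratio is (1053/56)/(117/4) = 9/14.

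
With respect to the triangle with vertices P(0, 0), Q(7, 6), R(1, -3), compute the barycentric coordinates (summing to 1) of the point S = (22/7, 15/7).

(3/7, 3/7, 1/7)

Signed area of the reference triangle: [PQR] = ½·(0·(6−(-3)) + 7·(-3−0) + 1·(0−6)) = ½·(0 − 21 − 6) = -27/2.
[SQR] = ½·((22/7)·(6−(-3)) + 7·(-3−(15/7)) + 1·(15/7−6)) = ½·(198/7 − 36 − 27/7) = -81/14, so the P-coordinate is (-81/14)/(-27/2) = 3/7.
[PSR] = ½·(0·(15/7−(-3)) + (22/7)·(-3−0) + 1·(0−(15/7))) = ½·(0 − 66/7 − 15/7) = -81/14, so the Q-coordinate is 3/7.
[PQS] = ½·(0·(6−(15/7)) + 7·(15/7−0) + (22/7)·(0−6)) = ½·(0 + 15 − 132/7) = -27/14, so the R-coordinate is 1/7.
Check: 3/7 + 3/7 + 1/7 = 1.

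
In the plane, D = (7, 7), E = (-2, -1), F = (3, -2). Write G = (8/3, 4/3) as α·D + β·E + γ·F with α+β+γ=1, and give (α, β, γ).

Signed area of the reference triangle: [DEF] = ½·(7·(-1−(-2)) + (-2)·(-2−7) + 3·(7−(-1))) = ½·(7 + 18 + 24) = 49/2.
[GEF] = ½·((8/3)·(-1−(-2)) + (-2)·(-2−(4/3)) + 3·(4/3−(-1))) = ½·(8/3 + 20/3 + 7) = 49/6, so the D-coordinate is (49/6)/(49/2) = 1/3.
[DGF] = ½·(7·(4/3−(-2)) + (8/3)·(-2−7) + 3·(7−(4/3))) = ½·(70/3 − 24 + 17) = 49/6, so the E-coordinate is 1/3.
[DEG] = ½·(7·(-1−(4/3)) + (-2)·(4/3−7) + (8/3)·(7−(-1))) = ½·(-49/3 + 34/3 + 64/3) = 49/6, so the F-coordinate is 1/3.
Check: 1/3 + 1/3 + 1/3 = 1.

(1/3, 1/3, 1/3)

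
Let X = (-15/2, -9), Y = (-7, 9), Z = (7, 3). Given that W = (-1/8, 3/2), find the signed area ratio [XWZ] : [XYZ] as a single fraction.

1/4

[XYZ] = ½·((-15/2)·(9−3) + (-7)·(3−(-9)) + 7·(-9−9)) = ½·(-45 − 84 − 126) = -255/2.
[XWZ] = ½·((-15/2)·(3/2−3) + (-1/8)·(3−(-9)) + 7·(-9−(3/2))) = ½·(45/4 − 3/2 − 147/2) = -255/8, so the ratio is (-255/8)/(-255/2) = 1/4.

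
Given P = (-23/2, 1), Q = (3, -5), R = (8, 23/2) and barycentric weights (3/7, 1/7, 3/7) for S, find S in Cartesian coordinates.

(-15/14, 65/14)

S = (3/7)·P + (1/7)·Q + (3/7)·R.
x-coordinate: (3/7)·(-23/2) + (1/7)·3 + (3/7)·8 = -15/14.
y-coordinate: (3/7)·1 + (1/7)·(-5) + (3/7)·(23/2) = 65/14.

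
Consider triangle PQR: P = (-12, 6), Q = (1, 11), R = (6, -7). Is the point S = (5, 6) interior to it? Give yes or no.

no

Barycentric coordinates of S: (-47/259, 221/259, 85/259).
The three coordinates are negative, positive, positive; a point is interior exactly when all three are positive.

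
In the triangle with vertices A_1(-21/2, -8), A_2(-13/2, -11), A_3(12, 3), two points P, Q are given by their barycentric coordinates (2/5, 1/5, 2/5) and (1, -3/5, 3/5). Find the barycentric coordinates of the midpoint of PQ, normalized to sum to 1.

Since both coordinate triples sum to 1, the midpoint's barycentrics are the componentwise average.
(2/5+1)/2 = 7/10; similarly -1/5 and 1/2.

(7/10, -1/5, 1/2)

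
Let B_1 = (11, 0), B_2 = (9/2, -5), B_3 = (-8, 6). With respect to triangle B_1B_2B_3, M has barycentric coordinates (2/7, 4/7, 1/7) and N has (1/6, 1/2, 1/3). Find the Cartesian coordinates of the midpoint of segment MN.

Barycentric coordinates of the midpoint are the average: (19/84, 15/28, 5/21).
Converting: (19/84)·B_1 + (15/28)·B_2 + (5/21)·B_3 = (503/168, -5/4).

(503/168, -5/4)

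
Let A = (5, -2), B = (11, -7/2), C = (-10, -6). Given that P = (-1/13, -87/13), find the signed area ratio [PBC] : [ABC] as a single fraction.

-11/13

[ABC] = ½·(5·(-7/2−(-6)) + 11·(-6−(-2)) + (-10)·(-2−(-7/2))) = ½·(25/2 − 44 − 15) = -93/4.
[PBC] = ½·((-1/13)·(-7/2−(-6)) + 11·(-6−(-87/13)) + (-10)·(-87/13−(-7/2))) = ½·(-5/26 + 99/13 + 415/13) = 1023/52, so the ratio is (1023/52)/(-93/4) = -11/13.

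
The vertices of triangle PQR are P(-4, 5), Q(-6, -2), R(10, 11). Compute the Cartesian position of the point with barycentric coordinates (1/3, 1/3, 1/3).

(0, 14/3)

S = (1/3)·P + (1/3)·Q + (1/3)·R.
x-coordinate: (1/3)·(-4) + (1/3)·(-6) + (1/3)·10 = 0.
y-coordinate: (1/3)·5 + (1/3)·(-2) + (1/3)·11 = 14/3.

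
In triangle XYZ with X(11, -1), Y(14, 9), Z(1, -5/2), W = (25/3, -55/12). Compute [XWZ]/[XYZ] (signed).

[XYZ] = ½·(11·(9−(-5/2)) + 14·(-5/2−(-1)) + 1·(-1−9)) = ½·(253/2 − 21 − 10) = 191/4.
[XWZ] = ½·(11·(-55/12−(-5/2)) + (25/3)·(-5/2−(-1)) + 1·(-1−(-55/12))) = ½·(-275/12 − 25/2 + 43/12) = -191/12, so the ratio is (-191/12)/(191/4) = -1/3.

-1/3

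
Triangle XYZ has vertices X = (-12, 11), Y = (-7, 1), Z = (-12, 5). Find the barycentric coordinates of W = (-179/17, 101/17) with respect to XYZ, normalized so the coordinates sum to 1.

Signed area of the reference triangle: [XYZ] = ½·((-12)·(1−5) + (-7)·(5−11) + (-12)·(11−1)) = ½·(48 + 42 − 120) = -15.
[WYZ] = ½·((-179/17)·(1−5) + (-7)·(5−(101/17)) + (-12)·(101/17−1)) = ½·(716/17 + 112/17 − 1008/17) = -90/17, so the X-coordinate is (-90/17)/(-15) = 6/17.
[XWZ] = ½·((-12)·(101/17−5) + (-179/17)·(5−11) + (-12)·(11−(101/17))) = ½·(-192/17 + 1074/17 − 1032/17) = -75/17, so the Y-coordinate is 5/17.
[XYW] = ½·((-12)·(1−(101/17)) + (-7)·(101/17−11) + (-179/17)·(11−1)) = ½·(1008/17 + 602/17 − 1790/17) = -90/17, so the Z-coordinate is 6/17.
Check: 6/17 + 5/17 + 6/17 = 1.

(6/17, 5/17, 6/17)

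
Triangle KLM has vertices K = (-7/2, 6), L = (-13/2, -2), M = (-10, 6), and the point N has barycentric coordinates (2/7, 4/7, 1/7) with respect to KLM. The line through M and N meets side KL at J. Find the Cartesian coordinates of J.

Line MN meets KL where the M-coordinate vanishes; zeroing N's M-weight and renormalizing leaves K, L-weights 2/7 : 4/7 → (1/3, 2/3).
So J = (1/3)·K + (2/3)·L = (-11/2, 2/3).

(-11/2, 2/3)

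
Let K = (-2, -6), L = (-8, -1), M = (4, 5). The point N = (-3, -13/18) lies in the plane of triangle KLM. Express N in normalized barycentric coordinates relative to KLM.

(5/18, 4/9, 5/18)

Signed area of the reference triangle: [KLM] = ½·((-2)·(-1−5) + (-8)·(5−(-6)) + 4·(-6−(-1))) = ½·(12 − 88 − 20) = -48.
[NLM] = ½·((-3)·(-1−5) + (-8)·(5−(-13/18)) + 4·(-13/18−(-1))) = ½·(18 − 412/9 + 10/9) = -40/3, so the K-coordinate is (-40/3)/(-48) = 5/18.
[KNM] = ½·((-2)·(-13/18−5) + (-3)·(5−(-6)) + 4·(-6−(-13/18))) = ½·(103/9 − 33 − 190/9) = -64/3, so the L-coordinate is 4/9.
[KLN] = ½·((-2)·(-1−(-13/18)) + (-8)·(-13/18−(-6)) + (-3)·(-6−(-1))) = ½·(5/9 − 380/9 + 15) = -40/3, so the M-coordinate is 5/18.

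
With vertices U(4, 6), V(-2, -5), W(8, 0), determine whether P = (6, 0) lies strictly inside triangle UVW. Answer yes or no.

yes

Barycentric coordinates of P: (1/8, 3/20, 29/40).
The three coordinates are positive, positive, positive; a point is interior exactly when all three are positive.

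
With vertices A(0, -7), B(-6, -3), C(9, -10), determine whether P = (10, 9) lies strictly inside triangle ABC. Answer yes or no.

no

Barycentric coordinates of P: (-146/9, 29/3, 68/9).
The three coordinates are negative, positive, positive; a point is interior exactly when all three are positive.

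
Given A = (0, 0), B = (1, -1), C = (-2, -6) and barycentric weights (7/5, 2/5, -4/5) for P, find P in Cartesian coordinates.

P = (7/5)·A + (2/5)·B + (-4/5)·C.
x-coordinate: (7/5)·0 + (2/5)·1 + (-4/5)·(-2) = 2.
y-coordinate: (7/5)·0 + (2/5)·(-1) + (-4/5)·(-6) = 22/5.

(2, 22/5)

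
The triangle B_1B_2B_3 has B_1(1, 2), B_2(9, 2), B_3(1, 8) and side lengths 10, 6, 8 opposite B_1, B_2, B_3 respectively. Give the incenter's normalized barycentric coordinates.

(5/12, 1/4, 1/3)

The incenter has barycentric coordinates proportional to the opposite side lengths: (10 : 6 : 8).
Normalizing by 10+6+8 = 24 gives (5/12, 1/4, 1/3).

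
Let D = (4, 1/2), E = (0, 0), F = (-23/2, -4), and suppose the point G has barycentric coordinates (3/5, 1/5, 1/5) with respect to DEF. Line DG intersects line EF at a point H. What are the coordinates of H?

(-23/4, -2)

Line DG meets EF where the D-coordinate vanishes; zeroing G's D-weight and renormalizing leaves E, F-weights 1/5 : 1/5 → (1/2, 1/2).
So H = (1/2)·E + (1/2)·F = (-23/4, -2).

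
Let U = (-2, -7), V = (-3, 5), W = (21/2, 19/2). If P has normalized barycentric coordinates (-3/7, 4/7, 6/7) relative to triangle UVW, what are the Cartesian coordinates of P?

(57/7, 14)

P = (-3/7)·U + (4/7)·V + (6/7)·W.
x-coordinate: (-3/7)·(-2) + (4/7)·(-3) + (6/7)·(21/2) = 57/7.
y-coordinate: (-3/7)·(-7) + (4/7)·5 + (6/7)·(19/2) = 14.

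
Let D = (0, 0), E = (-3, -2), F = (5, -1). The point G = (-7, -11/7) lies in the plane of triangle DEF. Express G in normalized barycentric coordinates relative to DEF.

(4/7, 8/7, -5/7)

Signed area of the reference triangle: [DEF] = ½·(0·(-2−(-1)) + (-3)·(-1−0) + 5·(0−(-2))) = ½·(0 + 3 + 10) = 13/2.
[GEF] = ½·((-7)·(-2−(-1)) + (-3)·(-1−(-11/7)) + 5·(-11/7−(-2))) = ½·(7 − 12/7 + 15/7) = 26/7, so the D-coordinate is (26/7)/(13/2) = 4/7.
[DGF] = ½·(0·(-11/7−(-1)) + (-7)·(-1−0) + 5·(0−(-11/7))) = ½·(0 + 7 + 55/7) = 52/7, so the E-coordinate is 8/7.
[DEG] = ½·(0·(-2−(-11/7)) + (-3)·(-11/7−0) + (-7)·(0−(-2))) = ½·(0 + 33/7 − 14) = -65/14, so the F-coordinate is -5/7.
Check: 4/7 + 8/7 − 5/7 = 1.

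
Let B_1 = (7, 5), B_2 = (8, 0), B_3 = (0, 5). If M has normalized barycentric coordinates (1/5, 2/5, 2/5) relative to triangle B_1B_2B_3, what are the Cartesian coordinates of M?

M = (1/5)·B_1 + (2/5)·B_2 + (2/5)·B_3.
x-coordinate: (1/5)·7 + (2/5)·8 + (2/5)·0 = 23/5.
y-coordinate: (1/5)·5 + (2/5)·0 + (2/5)·5 = 3.

(23/5, 3)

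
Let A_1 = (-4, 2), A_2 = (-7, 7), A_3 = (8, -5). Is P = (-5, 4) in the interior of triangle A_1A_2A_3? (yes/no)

yes

Barycentric coordinates of P: (7/13, 17/39, 1/39).
The three coordinates are positive, positive, positive; a point is interior exactly when all three are positive.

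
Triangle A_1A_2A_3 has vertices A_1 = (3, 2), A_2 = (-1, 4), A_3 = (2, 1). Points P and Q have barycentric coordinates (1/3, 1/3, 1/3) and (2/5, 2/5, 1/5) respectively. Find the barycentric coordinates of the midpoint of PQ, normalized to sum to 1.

Since both coordinate triples sum to 1, the midpoint's barycentrics are the componentwise average.
(1/3+2/5)/2 = 11/30; similarly 11/30 and 4/15.

(11/30, 11/30, 4/15)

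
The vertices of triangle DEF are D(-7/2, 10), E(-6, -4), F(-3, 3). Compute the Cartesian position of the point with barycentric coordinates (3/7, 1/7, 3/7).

G = (3/7)·D + (1/7)·E + (3/7)·F.
x-coordinate: (3/7)·(-7/2) + (1/7)·(-6) + (3/7)·(-3) = -51/14.
y-coordinate: (3/7)·10 + (1/7)·(-4) + (3/7)·3 = 5.

(-51/14, 5)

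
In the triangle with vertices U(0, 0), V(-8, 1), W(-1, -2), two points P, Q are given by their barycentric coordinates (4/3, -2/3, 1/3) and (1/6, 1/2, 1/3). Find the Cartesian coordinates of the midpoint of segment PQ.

(1/3, -3/4)

Barycentric coordinates of the midpoint are the average: (3/4, -1/12, 1/3).
Converting: (3/4)·U + (-1/12)·V + (1/3)·W = (1/3, -3/4).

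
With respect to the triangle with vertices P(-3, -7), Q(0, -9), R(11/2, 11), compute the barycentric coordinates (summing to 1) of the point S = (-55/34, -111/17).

(11/17, 5/17, 1/17)

Signed area of the reference triangle: [PQR] = ½·((-3)·(-9−11) + 0·(11−(-7)) + (11/2)·(-7−(-9))) = ½·(60 + 0 + 11) = 71/2.
[SQR] = ½·((-55/34)·(-9−11) + 0·(11−(-111/17)) + (11/2)·(-111/17−(-9))) = ½·(550/17 + 0 + 231/17) = 781/34, so the P-coordinate is (781/34)/(71/2) = 11/17.
[PSR] = ½·((-3)·(-111/17−11) + (-55/34)·(11−(-7)) + (11/2)·(-7−(-111/17))) = ½·(894/17 − 495/17 − 44/17) = 355/34, so the Q-coordinate is 5/17.
[PQS] = ½·((-3)·(-9−(-111/17)) + 0·(-111/17−(-7)) + (-55/34)·(-7−(-9))) = ½·(126/17 + 0 − 55/17) = 71/34, so the R-coordinate is 1/17.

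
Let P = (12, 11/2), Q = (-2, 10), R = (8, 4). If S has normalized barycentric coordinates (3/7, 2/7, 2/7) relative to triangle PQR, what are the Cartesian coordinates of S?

(48/7, 89/14)

S = (3/7)·P + (2/7)·Q + (2/7)·R.
x-coordinate: (3/7)·12 + (2/7)·(-2) + (2/7)·8 = 48/7.
y-coordinate: (3/7)·(11/2) + (2/7)·10 + (2/7)·4 = 89/14.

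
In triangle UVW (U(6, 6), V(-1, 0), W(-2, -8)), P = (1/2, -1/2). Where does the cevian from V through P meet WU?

(2, -1)

Barycentric coordinates of P with respect to UVW: (1/4, 1/2, 1/4).
On side WU the V-coordinate is zero; dropping P's V-weight 1/2 and renormalizing the remaining 1/4 : 1/4 gives weights 1/2, 1/2 on W, U.
Q = (1/2)·(-2, -8) + (1/2)·(6, 6) = (2, -1).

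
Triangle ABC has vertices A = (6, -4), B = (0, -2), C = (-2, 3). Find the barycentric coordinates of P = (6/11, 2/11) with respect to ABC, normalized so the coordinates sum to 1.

(3/11, 2/11, 6/11)

Signed area of the reference triangle: [ABC] = ½·(6·(-2−3) + 0·(3−(-4)) + (-2)·(-4−(-2))) = ½·(-30 + 0 + 4) = -13.
[PBC] = ½·((6/11)·(-2−3) + 0·(3−(2/11)) + (-2)·(2/11−(-2))) = ½·(-30/11 + 0 − 48/11) = -39/11, so the A-coordinate is (-39/11)/(-13) = 3/11.
[APC] = ½·(6·(2/11−3) + (6/11)·(3−(-4)) + (-2)·(-4−(2/11))) = ½·(-186/11 + 42/11 + 92/11) = -26/11, so the B-coordinate is 2/11.
[ABP] = ½·(6·(-2−(2/11)) + 0·(2/11−(-4)) + (6/11)·(-4−(-2))) = ½·(-144/11 + 0 − 12/11) = -78/11, so the C-coordinate is 6/11.
Check: 3/11 + 2/11 + 6/11 = 1.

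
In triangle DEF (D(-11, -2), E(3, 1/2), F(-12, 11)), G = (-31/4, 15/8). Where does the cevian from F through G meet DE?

Barycentric coordinates of G with respect to DEF: (1/2, 1/4, 1/4).
On side DE the F-coordinate is zero; dropping G's F-weight 1/4 and renormalizing the remaining 1/2 : 1/4 gives weights 2/3, 1/3 on D, E.
H = (2/3)·(-11, -2) + (1/3)·(3, 1/2) = (-19/3, -7/6).

(-19/3, -7/6)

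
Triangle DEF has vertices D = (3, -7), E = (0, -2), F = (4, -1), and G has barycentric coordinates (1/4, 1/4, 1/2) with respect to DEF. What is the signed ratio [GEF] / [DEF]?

1/4

The signed ratio [GEF]/[DEF] equals the barycentric coordinate of G at vertex D, which is 1/4.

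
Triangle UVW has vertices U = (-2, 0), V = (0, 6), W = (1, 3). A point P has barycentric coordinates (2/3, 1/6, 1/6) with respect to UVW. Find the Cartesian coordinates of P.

P = (2/3)·U + (1/6)·V + (1/6)·W.
x-coordinate: (2/3)·(-2) + (1/6)·0 + (1/6)·1 = -7/6.
y-coordinate: (2/3)·0 + (1/6)·6 + (1/6)·3 = 3/2.

(-7/6, 3/2)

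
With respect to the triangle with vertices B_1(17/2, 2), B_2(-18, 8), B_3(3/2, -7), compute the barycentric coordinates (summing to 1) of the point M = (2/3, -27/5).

(1/15, 1/15, 13/15)

Signed area of the reference triangle: [B_1B_2B_3] = ½·((17/2)·(8−(-7)) + (-18)·(-7−2) + (3/2)·(2−8)) = ½·(255/2 + 162 − 9) = 561/4.
[MB_2B_3] = ½·((2/3)·(8−(-7)) + (-18)·(-7−(-27/5)) + (3/2)·(-27/5−8)) = ½·(10 + 144/5 − 201/10) = 187/20, so the B_1-coordinate is (187/20)/(561/4) = 1/15.
[B_1MB_3] = ½·((17/2)·(-27/5−(-7)) + (2/3)·(-7−2) + (3/2)·(2−(-27/5))) = ½·(68/5 − 6 + 111/10) = 187/20, so the B_2-coordinate is 1/15.
[B_1B_2M] = ½·((17/2)·(8−(-27/5)) + (-18)·(-27/5−2) + (2/3)·(2−8)) = ½·(1139/10 + 666/5 − 4) = 2431/20, so the B_3-coordinate is 13/15.
Check: 1/15 + 1/15 + 13/15 = 1.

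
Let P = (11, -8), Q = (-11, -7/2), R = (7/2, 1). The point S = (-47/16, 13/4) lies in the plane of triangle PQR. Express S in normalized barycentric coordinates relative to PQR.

(-3/8, 1/4, 9/8)

Signed area of the reference triangle: [PQR] = ½·(11·(-7/2−1) + (-11)·(1−(-8)) + (7/2)·(-8−(-7/2))) = ½·(-99/2 − 99 − 63/4) = -657/8.
[SQR] = ½·((-47/16)·(-7/2−1) + (-11)·(1−(13/4)) + (7/2)·(13/4−(-7/2))) = ½·(423/32 + 99/4 + 189/8) = 1971/64, so the P-coordinate is (1971/64)/(-657/8) = -3/8.
[PSR] = ½·(11·(13/4−1) + (-47/16)·(1−(-8)) + (7/2)·(-8−(13/4))) = ½·(99/4 − 423/16 − 315/8) = -657/32, so the Q-coordinate is 1/4.
[PQS] = ½·(11·(-7/2−(13/4)) + (-11)·(13/4−(-8)) + (-47/16)·(-8−(-7/2))) = ½·(-297/4 − 495/4 + 423/32) = -5913/64, so the R-coordinate is 9/8.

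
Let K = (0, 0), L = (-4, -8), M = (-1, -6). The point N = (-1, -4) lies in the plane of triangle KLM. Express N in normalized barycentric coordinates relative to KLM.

(3/8, 1/8, 1/2)

Signed area of the reference triangle: [KLM] = ½·(0·(-8−(-6)) + (-4)·(-6−0) + (-1)·(0−(-8))) = ½·(0 + 24 − 8) = 8.
[NLM] = ½·((-1)·(-8−(-6)) + (-4)·(-6−(-4)) + (-1)·(-4−(-8))) = ½·(2 + 8 − 4) = 3, so the K-coordinate is 3/8 = 3/8.
[KNM] = ½·(0·(-4−(-6)) + (-1)·(-6−0) + (-1)·(0−(-4))) = ½·(0 + 6 − 4) = 1, so the L-coordinate is 1/8.
[KLN] = ½·(0·(-8−(-4)) + (-4)·(-4−0) + (-1)·(0−(-8))) = ½·(0 + 16 − 8) = 4, so the M-coordinate is 1/2.
Check: 3/8 + 1/8 + 1/2 = 1.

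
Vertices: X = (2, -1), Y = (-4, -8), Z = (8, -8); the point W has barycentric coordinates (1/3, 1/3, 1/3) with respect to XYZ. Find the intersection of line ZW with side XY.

Line ZW meets XY where the Z-coordinate vanishes; zeroing W's Z-weight and renormalizing leaves X, Y-weights 1/3 : 1/3 → (1/2, 1/2).
So V = (1/2)·X + (1/2)·Y = (-1, -9/2).

(-1, -9/2)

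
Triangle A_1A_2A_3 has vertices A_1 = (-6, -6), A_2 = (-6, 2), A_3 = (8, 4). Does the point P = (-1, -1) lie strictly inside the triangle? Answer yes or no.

Barycentric coordinates of P: (13/28, 5/28, 5/14).
The three coordinates are positive, positive, positive; a point is interior exactly when all three are positive.

yes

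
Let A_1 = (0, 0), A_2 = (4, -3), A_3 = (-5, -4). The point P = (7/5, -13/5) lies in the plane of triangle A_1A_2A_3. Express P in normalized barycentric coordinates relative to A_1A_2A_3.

(1/5, 3/5, 1/5)

Signed area of the reference triangle: [A_1A_2A_3] = ½·(0·(-3−(-4)) + 4·(-4−0) + (-5)·(0−(-3))) = ½·(0 − 16 − 15) = -31/2.
[PA_2A_3] = ½·((7/5)·(-3−(-4)) + 4·(-4−(-13/5)) + (-5)·(-13/5−(-3))) = ½·(7/5 − 28/5 − 2) = -31/10, so the A_1-coordinate is (-31/10)/(-31/2) = 1/5.
[A_1PA_3] = ½·(0·(-13/5−(-4)) + (7/5)·(-4−0) + (-5)·(0−(-13/5))) = ½·(0 − 28/5 − 13) = -93/10, so the A_2-coordinate is 3/5.
[A_1A_2P] = ½·(0·(-3−(-13/5)) + 4·(-13/5−0) + (7/5)·(0−(-3))) = ½·(0 − 52/5 + 21/5) = -31/10, so the A_3-coordinate is 1/5.
Check: 1/5 + 3/5 + 1/5 = 1.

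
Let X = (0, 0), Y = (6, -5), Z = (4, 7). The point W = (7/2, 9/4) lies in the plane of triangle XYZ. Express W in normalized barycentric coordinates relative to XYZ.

Signed area of the reference triangle: [XYZ] = ½·(0·(-5−7) + 6·(7−0) + 4·(0−(-5))) = ½·(0 + 42 + 20) = 31.
[WYZ] = ½·((7/2)·(-5−7) + 6·(7−(9/4)) + 4·(9/4−(-5))) = ½·(-42 + 57/2 + 29) = 31/4, so the X-coordinate is (31/4)/31 = 1/4.
[XWZ] = ½·(0·(9/4−7) + (7/2)·(7−0) + 4·(0−(9/4))) = ½·(0 + 49/2 − 9) = 31/4, so the Y-coordinate is 1/4.
[XYW] = ½·(0·(-5−(9/4)) + 6·(9/4−0) + (7/2)·(0−(-5))) = ½·(0 + 27/2 + 35/2) = 31/2, so the Z-coordinate is 1/2.
Check: 1/4 + 1/4 + 1/2 = 1.

(1/4, 1/4, 1/2)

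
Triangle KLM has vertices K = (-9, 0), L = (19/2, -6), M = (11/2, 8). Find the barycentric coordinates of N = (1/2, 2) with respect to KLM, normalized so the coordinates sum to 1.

(2/5, 1/5, 2/5)

Signed area of the reference triangle: [KLM] = ½·((-9)·(-6−8) + (19/2)·(8−0) + (11/2)·(0−(-6))) = ½·(126 + 76 + 33) = 235/2.
[NLM] = ½·((1/2)·(-6−8) + (19/2)·(8−2) + (11/2)·(2−(-6))) = ½·(-7 + 57 + 44) = 47, so the K-coordinate is 47/(235/2) = 2/5.
[KNM] = ½·((-9)·(2−8) + (1/2)·(8−0) + (11/2)·(0−2)) = ½·(54 + 4 − 11) = 47/2, so the L-coordinate is 1/5.
[KLN] = ½·((-9)·(-6−2) + (19/2)·(2−0) + (1/2)·(0−(-6))) = ½·(72 + 19 + 3) = 47, so the M-coordinate is 2/5.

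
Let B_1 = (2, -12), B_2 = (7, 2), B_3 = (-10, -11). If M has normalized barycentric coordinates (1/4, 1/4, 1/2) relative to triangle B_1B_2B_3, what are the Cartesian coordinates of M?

(-11/4, -8)

M = (1/4)·B_1 + (1/4)·B_2 + (1/2)·B_3.
x-coordinate: (1/4)·2 + (1/4)·7 + (1/2)·(-10) = -11/4.
y-coordinate: (1/4)·(-12) + (1/4)·2 + (1/2)·(-11) = -8.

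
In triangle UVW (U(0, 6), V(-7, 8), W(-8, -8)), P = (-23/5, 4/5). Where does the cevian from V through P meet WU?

(-4, -1)

Barycentric coordinates of P with respect to UVW: (2/5, 1/5, 2/5).
On side WU the V-coordinate is zero; dropping P's V-weight 1/5 and renormalizing the remaining 2/5 : 2/5 gives weights 1/2, 1/2 on W, U.
Q = (1/2)·(-8, -8) + (1/2)·(0, 6) = (-4, -1).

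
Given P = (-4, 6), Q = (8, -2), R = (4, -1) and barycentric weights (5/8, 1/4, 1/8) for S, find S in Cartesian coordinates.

(0, 25/8)

S = (5/8)·P + (1/4)·Q + (1/8)·R.
x-coordinate: (5/8)·(-4) + (1/4)·8 + (1/8)·4 = 0.
y-coordinate: (5/8)·6 + (1/4)·(-2) + (1/8)·(-1) = 25/8.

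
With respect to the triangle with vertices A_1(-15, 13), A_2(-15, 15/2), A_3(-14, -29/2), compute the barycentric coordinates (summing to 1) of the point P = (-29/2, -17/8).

(1/4, 1/4, 1/2)

Signed area of the reference triangle: [A_1A_2A_3] = ½·((-15)·(15/2−(-29/2)) + (-15)·(-29/2−13) + (-14)·(13−(15/2))) = ½·(-330 + 825/2 − 77) = 11/4.
[PA_2A_3] = ½·((-29/2)·(15/2−(-29/2)) + (-15)·(-29/2−(-17/8)) + (-14)·(-17/8−(15/2))) = ½·(-319 + 1485/8 + 539/4) = 11/16, so the A_1-coordinate is (11/16)/(11/4) = 1/4.
[A_1PA_3] = ½·((-15)·(-17/8−(-29/2)) + (-29/2)·(-29/2−13) + (-14)·(13−(-17/8))) = ½·(-1485/8 + 1595/4 − 847/4) = 11/16, so the A_2-coordinate is 1/4.
[A_1A_2P] = ½·((-15)·(15/2−(-17/8)) + (-15)·(-17/8−13) + (-29/2)·(13−(15/2))) = ½·(-1155/8 + 1815/8 − 319/4) = 11/8, so the A_3-coordinate is 1/2.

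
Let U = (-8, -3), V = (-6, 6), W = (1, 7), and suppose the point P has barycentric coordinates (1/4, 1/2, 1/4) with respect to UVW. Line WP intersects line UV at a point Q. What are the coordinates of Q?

(-20/3, 3)

Line WP meets UV where the W-coordinate vanishes; zeroing P's W-weight and renormalizing leaves U, V-weights 1/4 : 1/2 → (1/3, 2/3).
So Q = (1/3)·U + (2/3)·V = (-20/3, 3).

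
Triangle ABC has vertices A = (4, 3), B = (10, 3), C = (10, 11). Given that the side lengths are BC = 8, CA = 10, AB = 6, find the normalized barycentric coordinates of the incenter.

(1/3, 5/12, 1/4)

The incenter has barycentric coordinates proportional to the opposite side lengths: (8 : 10 : 6).
Normalizing by 8+10+6 = 24 gives (1/3, 5/12, 1/4).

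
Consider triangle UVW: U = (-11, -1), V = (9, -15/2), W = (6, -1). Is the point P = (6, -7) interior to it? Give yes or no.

no

Barycentric coordinates of P: (36/221, 12/13, -19/221).
The three coordinates are positive, positive, negative; a point is interior exactly when all three are positive.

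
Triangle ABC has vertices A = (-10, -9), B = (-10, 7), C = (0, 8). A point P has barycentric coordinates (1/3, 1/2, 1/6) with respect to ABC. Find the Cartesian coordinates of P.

(-25/3, 11/6)

P = (1/3)·A + (1/2)·B + (1/6)·C.
x-coordinate: (1/3)·(-10) + (1/2)·(-10) + (1/6)·0 = -25/3.
y-coordinate: (1/3)·(-9) + (1/2)·7 + (1/6)·8 = 11/6.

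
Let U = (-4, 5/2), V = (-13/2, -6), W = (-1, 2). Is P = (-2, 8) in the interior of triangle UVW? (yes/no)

Barycentric coordinates of P: (164/107, -70/107, 13/107).
The three coordinates are positive, negative, positive; a point is interior exactly when all three are positive.

no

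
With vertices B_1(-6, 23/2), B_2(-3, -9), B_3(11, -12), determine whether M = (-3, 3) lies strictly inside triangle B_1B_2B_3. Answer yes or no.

yes

Barycentric coordinates of M: (84/139, 37/139, 18/139).
The three coordinates are positive, positive, positive; a point is interior exactly when all three are positive.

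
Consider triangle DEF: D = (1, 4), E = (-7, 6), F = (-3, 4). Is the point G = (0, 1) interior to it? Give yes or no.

Barycentric coordinates of G: (-3/4, -3/2, 13/4).
The three coordinates are negative, negative, positive; a point is interior exactly when all three are positive.

no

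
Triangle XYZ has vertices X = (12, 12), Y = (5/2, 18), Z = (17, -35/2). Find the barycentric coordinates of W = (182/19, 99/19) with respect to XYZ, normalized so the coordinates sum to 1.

(5/19, 8/19, 6/19)

Signed area of the reference triangle: [XYZ] = ½·(12·(18−(-35/2)) + (5/2)·(-35/2−12) + 17·(12−18)) = ½·(426 − 295/4 − 102) = 1001/8.
[WYZ] = ½·((182/19)·(18−(-35/2)) + (5/2)·(-35/2−(99/19)) + 17·(99/19−18)) = ½·(6461/19 − 4315/76 − 4131/19) = 5005/152, so the X-coordinate is (5005/152)/(1001/8) = 5/19.
[XWZ] = ½·(12·(99/19−(-35/2)) + (182/19)·(-35/2−12) + 17·(12−(99/19))) = ½·(5178/19 − 5369/19 + 2193/19) = 1001/19, so the Y-coordinate is 8/19.
[XYW] = ½·(12·(18−(99/19)) + (5/2)·(99/19−12) + (182/19)·(12−18)) = ½·(2916/19 − 645/38 − 1092/19) = 3003/76, so the Z-coordinate is 6/19.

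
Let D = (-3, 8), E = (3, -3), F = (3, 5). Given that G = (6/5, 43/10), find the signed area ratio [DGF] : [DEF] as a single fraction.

1/5

[DEF] = ½·((-3)·(-3−5) + 3·(5−8) + 3·(8−(-3))) = ½·(24 − 9 + 33) = 24.
[DGF] = ½·((-3)·(43/10−5) + (6/5)·(5−8) + 3·(8−(43/10))) = ½·(21/10 − 18/5 + 111/10) = 24/5, so the ratio is (24/5)/24 = 1/5.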